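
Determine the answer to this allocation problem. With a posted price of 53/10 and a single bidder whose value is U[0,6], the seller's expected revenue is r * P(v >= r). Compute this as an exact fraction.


Step 1: Posted price r = 53/10, value support [0,6]
Step 2: P(v >= r) = (6 - 53/10)/6 = 7/60
Step 3: Expected revenue = r * P(v >= r) = 53/10 * 7/60
Step 4: Revenue = 371/600

371/600


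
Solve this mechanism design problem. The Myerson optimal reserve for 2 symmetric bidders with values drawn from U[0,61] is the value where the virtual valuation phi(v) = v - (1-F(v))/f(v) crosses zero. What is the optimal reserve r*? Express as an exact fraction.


Step 1: For U[0,61], F(v) = v/61 and f(v) = 1/61
Step 2: phi(v) = v - (1 - v/61)/(1/61) = v - (61 - v) = 2v - 61
Step 3: Set phi(r*) = 0: 2r* - 61 = 0
Step 4: r* = 61/2 (the number of bidders n = 2 does not enter)

61/2


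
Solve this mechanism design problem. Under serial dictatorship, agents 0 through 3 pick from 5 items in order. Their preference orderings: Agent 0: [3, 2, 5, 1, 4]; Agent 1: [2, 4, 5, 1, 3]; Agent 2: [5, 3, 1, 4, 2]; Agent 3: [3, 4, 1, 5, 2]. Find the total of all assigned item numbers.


Step 1: Agent 0 picks item 3
Step 2: Agent 1 picks item 2
Step 3: Agent 2 picks item 5
Step 4: Agent 3 picks item 4
Step 5: Sum = 3 + 2 + 5 + 4 = 14

14


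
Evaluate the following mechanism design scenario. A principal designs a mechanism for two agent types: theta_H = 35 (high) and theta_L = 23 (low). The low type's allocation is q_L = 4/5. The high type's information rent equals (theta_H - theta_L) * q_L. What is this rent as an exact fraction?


Step 1: theta_H - theta_L = 35 - 23 = 12
Step 2: Information rent = (theta_H - theta_L) * q_L
Step 3: = 12 * 4/5
Step 4: = 48/5

48/5


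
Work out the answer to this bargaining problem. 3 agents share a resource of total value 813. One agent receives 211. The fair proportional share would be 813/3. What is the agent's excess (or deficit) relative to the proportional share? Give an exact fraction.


Step 1: Proportional share = 813/3 = 271
Step 2: Agent's actual allocation = 211
Step 3: Excess = 211 - 271 = -60

-60


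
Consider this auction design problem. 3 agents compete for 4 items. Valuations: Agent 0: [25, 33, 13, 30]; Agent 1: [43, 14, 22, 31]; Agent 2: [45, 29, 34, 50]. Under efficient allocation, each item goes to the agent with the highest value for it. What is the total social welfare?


Step 1: For each item, find the maximum value among all agents.
Step 2: Item 0 -> Agent 2 (value 45)
Step 3: Item 1 -> Agent 0 (value 33)
Step 4: Item 2 -> Agent 2 (value 34)
Step 5: Item 3 -> Agent 2 (value 50)
Step 6: Total welfare = 45 + 33 + 34 + 50 = 162

162


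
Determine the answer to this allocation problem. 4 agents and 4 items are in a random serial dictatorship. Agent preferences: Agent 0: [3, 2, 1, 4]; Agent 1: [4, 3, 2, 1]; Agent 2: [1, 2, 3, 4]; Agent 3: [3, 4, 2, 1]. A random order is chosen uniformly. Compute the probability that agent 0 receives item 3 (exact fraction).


Step 1: Agent 0 wants item 3
Step 2: There are 24 possible orderings of agents
Step 3: In 12 orderings, agent 0 gets item 3
Step 4: Probability = 12/24 = 1/2

1/2


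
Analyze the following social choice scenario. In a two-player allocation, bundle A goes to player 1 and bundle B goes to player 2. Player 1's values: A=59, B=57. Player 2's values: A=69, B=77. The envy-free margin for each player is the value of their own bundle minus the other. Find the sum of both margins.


Step 1: Player 1's margin = v1(A) - v1(B) = 59 - 57 = 2
Step 2: Player 2's margin = v2(B) - v2(A) = 77 - 69 = 8
Step 3: Total margin = 2 + 8 = 10

10


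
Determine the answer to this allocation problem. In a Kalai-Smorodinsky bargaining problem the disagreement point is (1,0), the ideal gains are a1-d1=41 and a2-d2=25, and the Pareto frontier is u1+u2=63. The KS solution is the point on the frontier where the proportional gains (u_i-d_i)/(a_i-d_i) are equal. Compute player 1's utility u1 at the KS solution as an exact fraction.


Step 1: At the KS point, (u1-d1)/r1 = (u2-d2)/r2 = t and u1+u2 = 63
Step 2: u1 = d1 + r1*t and u2 = d2 + r2*t, so (d1 + r1*t) + (d2 + r2*t) = 63
Step 3: t = (63 - 1 - 0)/(41 + 25) = 62/66 = 31/33
Step 4: u1 = d1 + r1*t = 1 + 41 * 31/33 = 1304/33
Step 5: (Check: u2 = d2 + r2*t = 775/33; u1+u2 = 1304/33 + 775/33 = 63, on the frontier.)

1304/33


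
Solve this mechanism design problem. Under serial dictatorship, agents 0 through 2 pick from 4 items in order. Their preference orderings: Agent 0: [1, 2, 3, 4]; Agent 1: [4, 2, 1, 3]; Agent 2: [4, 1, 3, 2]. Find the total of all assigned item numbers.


Step 1: Agent 0 picks item 1
Step 2: Agent 1 picks item 4
Step 3: Agent 2 picks item 3
Step 4: Sum = 1 + 4 + 3 = 8

8


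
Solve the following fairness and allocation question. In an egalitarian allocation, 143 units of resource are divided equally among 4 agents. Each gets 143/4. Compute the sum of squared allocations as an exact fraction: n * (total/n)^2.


Step 1: Each agent's share = 143/4
Step 2: Square of each share = (143/4)^2 = 20449/16
Step 3: Sum of squares = 4 * 20449/16 = 20449/4

20449/4


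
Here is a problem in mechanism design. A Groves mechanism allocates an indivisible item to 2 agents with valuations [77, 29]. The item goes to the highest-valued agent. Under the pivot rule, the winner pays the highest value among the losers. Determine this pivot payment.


Step 1: The efficient winner is agent 0 with value 77
Step 2: Other agents' values: [29]
Step 3: Pivot payment = max(others) = 29
Step 4: The winner pays 29

29


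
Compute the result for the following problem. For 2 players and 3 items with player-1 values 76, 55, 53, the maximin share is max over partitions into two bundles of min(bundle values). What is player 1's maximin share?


Step 1: Item values = 76, 55, 53
Step 2: Enumerate all 2-bundle partitions and take the smaller bundle:
  Partition 1: {76} vs {55,53} -> bundles 76, 108; min = 76
  Partition 2: {55} vs {76,53} -> bundles 55, 129; min = 55
  Partition 3: {53} vs {76,55} -> bundles 53, 131; min = 53
Step 3: MMS = max(76, 55, 53) = 76

76


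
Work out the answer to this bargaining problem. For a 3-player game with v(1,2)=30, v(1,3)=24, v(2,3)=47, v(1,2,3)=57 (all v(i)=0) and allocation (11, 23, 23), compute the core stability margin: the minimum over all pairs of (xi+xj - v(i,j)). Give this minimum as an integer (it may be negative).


Step 1: Slack for coalition (1,2): x1+x2 - v12 = 34 - 30 = 4
Step 2: Slack for coalition (1,3): x1+x3 - v13 = 34 - 24 = 10
Step 3: Slack for coalition (2,3): x2+x3 - v23 = 46 - 47 = -1
Step 4: Minimum slack = min(4, 10, -1) = -1, attained by (2,3); coalition (2,3) can block (slack < 0), so the allocation is not in the core

-1


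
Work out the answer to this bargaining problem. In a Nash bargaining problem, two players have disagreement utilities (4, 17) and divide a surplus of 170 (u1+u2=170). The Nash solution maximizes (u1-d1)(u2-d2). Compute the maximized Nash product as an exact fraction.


Step 1: The Nash solution splits surplus symmetrically above the disagreement point
Step 2: u1 = (total + d1 - d2)/2 = (170 + 4 - 17)/2 = 157/2
Step 3: u2 = (total - d1 + d2)/2 = (170 - 4 + 17)/2 = 183/2
Step 4: Nash product = (157/2 - 4) * (183/2 - 17)
Step 5: = 149/2 * 149/2 = 22201/4

22201/4


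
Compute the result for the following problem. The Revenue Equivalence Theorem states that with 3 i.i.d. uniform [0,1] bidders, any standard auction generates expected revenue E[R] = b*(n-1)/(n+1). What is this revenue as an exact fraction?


Step 1: By Revenue Equivalence, expected revenue = b*(n-1)/(n+1)
Step 2: Substituting n = 3, b = 1
Step 3: Revenue = 1*(3-1)/(3+1) = 1*2/4
Step 4: Revenue = 2/4 = 1/2

1/2


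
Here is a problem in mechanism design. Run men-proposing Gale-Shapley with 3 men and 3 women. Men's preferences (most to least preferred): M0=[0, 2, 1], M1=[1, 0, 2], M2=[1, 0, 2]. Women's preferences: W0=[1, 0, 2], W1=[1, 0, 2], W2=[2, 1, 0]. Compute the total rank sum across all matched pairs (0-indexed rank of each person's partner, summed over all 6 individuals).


Step 1: Run Gale-Shapley (men propose, women hold best offer):
  M0 proposes to W0; she accepts
  M1 proposes to W1; she accepts
  M2 proposes to W1; rejected
  M2 proposes to W0; rejected
  M2 proposes to W2; she accepts
Step 2: Final matching: W0-M0, W1-M1, W2-M2
Step 3: 0-indexed ranks (man's rank of his match, then woman's): 0 + 1 + 0 + 0 + 2 + 0
Step 4: Total rank sum = 3

3


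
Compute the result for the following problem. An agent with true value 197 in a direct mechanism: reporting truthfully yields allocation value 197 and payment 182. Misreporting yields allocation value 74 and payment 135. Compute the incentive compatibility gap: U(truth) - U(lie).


Step 1: U(truth) = value - payment = 197 - 182 = 15
Step 2: U(lie) = allocation - payment = 74 - 135 = -61
Step 3: IC gap = 15 - (-61) = 76

76


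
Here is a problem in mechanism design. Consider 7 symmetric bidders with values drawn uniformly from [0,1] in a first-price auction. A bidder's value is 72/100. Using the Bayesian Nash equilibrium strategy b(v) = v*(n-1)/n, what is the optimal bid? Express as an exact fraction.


Step 1: The symmetric BNE bidding function is b(v) = v * (n-1) / n
Step 2: Substitute v = 18/25 and n = 7
Step 3: b = 18/25 * 6/7
Step 4: b = 108/175

108/175


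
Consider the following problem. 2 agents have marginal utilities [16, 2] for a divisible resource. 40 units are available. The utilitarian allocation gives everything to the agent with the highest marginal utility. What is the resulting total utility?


Step 1: The marginal utilities are [16, 2]
Step 2: The highest marginal utility is 16
Step 3: All 40 units go to that agent
Step 4: Total utility = 16 * 40 = 640

640


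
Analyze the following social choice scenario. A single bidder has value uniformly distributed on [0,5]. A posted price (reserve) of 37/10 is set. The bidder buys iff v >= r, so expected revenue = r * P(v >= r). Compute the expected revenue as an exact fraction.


Step 1: Posted price r = 37/10, value support [0,5]
Step 2: P(v >= r) = (5 - 37/10)/5 = 13/50
Step 3: Expected revenue = r * P(v >= r) = 37/10 * 13/50
Step 4: Revenue = 481/500

481/500


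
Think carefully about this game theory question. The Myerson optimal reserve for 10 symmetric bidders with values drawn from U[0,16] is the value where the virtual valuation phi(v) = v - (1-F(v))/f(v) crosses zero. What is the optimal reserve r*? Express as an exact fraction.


Step 1: For U[0,16], F(v) = v/16 and f(v) = 1/16
Step 2: phi(v) = v - (1 - v/16)/(1/16) = v - (16 - v) = 2v - 16
Step 3: Set phi(r*) = 0: 2r* - 16 = 0
Step 4: r* = 16/2 = 8 (the number of bidders n = 10 does not enter)

8


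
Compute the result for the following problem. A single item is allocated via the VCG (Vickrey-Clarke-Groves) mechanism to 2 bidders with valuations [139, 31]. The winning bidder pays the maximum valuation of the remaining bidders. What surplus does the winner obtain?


Step 1: The winner is the agent with the highest value: agent 0 with value 139
Step 2: Values of other agents: [31]
Step 3: VCG payment = max of others' values = 31
Step 4: Surplus = 139 - 31 = 108

108


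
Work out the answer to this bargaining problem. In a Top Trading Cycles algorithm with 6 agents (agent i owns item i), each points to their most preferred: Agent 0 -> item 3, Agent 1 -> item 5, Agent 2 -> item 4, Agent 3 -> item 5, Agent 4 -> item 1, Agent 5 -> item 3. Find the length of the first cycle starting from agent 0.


Step 1: Trace the pointer graph from agent 0: 0 -> 3 -> 5 -> 3
Step 2: A cycle is detected when we revisit agent 3
Step 3: The cycle is: 3 -> 5 -> 3
Step 4: Cycle length = 2

2


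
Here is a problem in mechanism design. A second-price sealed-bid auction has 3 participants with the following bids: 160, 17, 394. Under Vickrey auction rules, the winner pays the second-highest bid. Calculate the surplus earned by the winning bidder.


Step 1: Sort bids in descending order: 394, 160, 17
Step 2: The winning bid is the highest: 394
Step 3: The payment equals the second-highest bid: 160
Step 4: Surplus = winner's bid - payment = 394 - 160 = 234

234


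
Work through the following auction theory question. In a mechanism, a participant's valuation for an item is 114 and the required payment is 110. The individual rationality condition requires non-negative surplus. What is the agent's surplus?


Step 1: Surplus = value - payment = 114 - 110 = 4
Step 2: IR is satisfied (surplus >= 0)

4


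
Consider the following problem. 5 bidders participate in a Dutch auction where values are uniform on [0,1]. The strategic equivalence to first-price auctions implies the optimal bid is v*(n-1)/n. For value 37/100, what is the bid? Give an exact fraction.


Step 1: Dutch auctions are strategically equivalent to first-price auctions
Step 2: The equilibrium bid is b(v) = v*(n-1)/n
Step 3: b = 37/100 * 4/5
Step 4: b = 37/125

37/125


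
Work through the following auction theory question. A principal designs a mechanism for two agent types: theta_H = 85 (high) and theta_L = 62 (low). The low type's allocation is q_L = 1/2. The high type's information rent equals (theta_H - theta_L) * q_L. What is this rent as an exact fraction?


Step 1: theta_H - theta_L = 85 - 62 = 23
Step 2: Information rent = (theta_H - theta_L) * q_L
Step 3: = 23 * 1/2
Step 4: = 23/2

23/2


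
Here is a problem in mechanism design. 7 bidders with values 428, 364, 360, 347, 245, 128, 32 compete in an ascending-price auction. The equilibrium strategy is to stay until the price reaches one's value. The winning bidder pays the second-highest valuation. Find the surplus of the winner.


Step 1: Identify the highest value: 428
Step 2: Identify the second-highest value: 364
Step 3: The final price = second-highest value = 364
Step 4: Surplus = 428 - 364 = 64

64


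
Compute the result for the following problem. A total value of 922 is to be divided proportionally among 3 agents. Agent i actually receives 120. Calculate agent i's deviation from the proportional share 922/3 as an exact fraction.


Step 1: Proportional share = 922/3
Step 2: Agent's actual allocation = 120
Step 3: Excess = 120 - 922/3 = -562/3

-562/3


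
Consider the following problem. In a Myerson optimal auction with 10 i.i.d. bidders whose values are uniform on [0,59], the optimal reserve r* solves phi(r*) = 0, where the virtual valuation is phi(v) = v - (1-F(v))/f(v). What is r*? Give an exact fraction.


Step 1: For U[0,59], F(v) = v/59 and f(v) = 1/59
Step 2: phi(v) = v - (1 - v/59)/(1/59) = v - (59 - v) = 2v - 59
Step 3: Set phi(r*) = 0: 2r* - 59 = 0
Step 4: r* = 59/2 (the number of bidders n = 10 does not enter)

59/2


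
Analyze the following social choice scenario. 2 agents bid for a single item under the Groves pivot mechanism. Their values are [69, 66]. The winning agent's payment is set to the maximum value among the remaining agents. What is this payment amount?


Step 1: The efficient winner is agent 0 with value 69
Step 2: Other agents' values: [66]
Step 3: Pivot payment = max(others) = 66
Step 4: The winner pays 66

66


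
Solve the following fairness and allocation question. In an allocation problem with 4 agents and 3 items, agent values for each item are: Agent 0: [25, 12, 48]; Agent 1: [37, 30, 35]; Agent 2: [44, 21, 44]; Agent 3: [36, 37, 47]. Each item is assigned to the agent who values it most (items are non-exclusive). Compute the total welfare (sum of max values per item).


Step 1: For each item, find the maximum value among all agents.
Step 2: Item 0 -> Agent 2 (value 44)
Step 3: Item 1 -> Agent 3 (value 37)
Step 4: Item 2 -> Agent 0 (value 48)
Step 5: Total welfare = 44 + 37 + 48 = 129

129


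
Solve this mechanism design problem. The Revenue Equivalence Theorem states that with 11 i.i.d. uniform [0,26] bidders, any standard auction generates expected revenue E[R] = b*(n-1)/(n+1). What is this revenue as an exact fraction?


Step 1: By Revenue Equivalence, expected revenue = b*(n-1)/(n+1)
Step 2: Substituting n = 11, b = 26
Step 3: Revenue = 26*(11-1)/(11+1) = 26*10/12
Step 4: Revenue = 260/12 = 65/3

65/3


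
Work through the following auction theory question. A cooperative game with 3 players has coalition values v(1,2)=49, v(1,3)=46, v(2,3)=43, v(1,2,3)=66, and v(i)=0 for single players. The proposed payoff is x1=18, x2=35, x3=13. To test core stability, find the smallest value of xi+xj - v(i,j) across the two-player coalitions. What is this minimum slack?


Step 1: Slack for coalition (1,2): x1+x2 - v12 = 53 - 49 = 4
Step 2: Slack for coalition (1,3): x1+x3 - v13 = 31 - 46 = -15
Step 3: Slack for coalition (2,3): x2+x3 - v23 = 48 - 43 = 5
Step 4: Minimum slack = min(4, -15, 5) = -15, attained by (1,3); coalition (1,3) can block (slack < 0), so the allocation is not in the core

-15


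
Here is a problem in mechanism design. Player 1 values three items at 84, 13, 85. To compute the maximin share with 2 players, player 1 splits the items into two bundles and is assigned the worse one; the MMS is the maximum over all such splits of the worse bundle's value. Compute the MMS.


Step 1: Item values = 84, 13, 85
Step 2: Enumerate all 2-bundle partitions and take the smaller bundle:
  Partition 1: {84} vs {13,85} -> bundles 84, 98; min = 84
  Partition 2: {13} vs {84,85} -> bundles 13, 169; min = 13
  Partition 3: {85} vs {84,13} -> bundles 85, 97; min = 85
Step 3: MMS = max(84, 13, 85) = 85

85


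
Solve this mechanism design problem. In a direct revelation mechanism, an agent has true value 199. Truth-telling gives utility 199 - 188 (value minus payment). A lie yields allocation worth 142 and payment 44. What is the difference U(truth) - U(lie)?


Step 1: U(truth) = value - payment = 199 - 188 = 11
Step 2: U(lie) = allocation - payment = 142 - 44 = 98
Step 3: IC gap = 11 - 98 = -87

-87


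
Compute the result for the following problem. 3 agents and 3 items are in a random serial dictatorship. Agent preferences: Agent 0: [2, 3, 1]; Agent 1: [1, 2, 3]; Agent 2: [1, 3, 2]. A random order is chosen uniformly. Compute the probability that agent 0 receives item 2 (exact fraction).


Step 1: Agent 0 wants item 2
Step 2: There are 6 possible orderings of agents
Step 3: In 5 orderings, agent 0 gets item 2
Step 4: Probability = 5/6

5/6


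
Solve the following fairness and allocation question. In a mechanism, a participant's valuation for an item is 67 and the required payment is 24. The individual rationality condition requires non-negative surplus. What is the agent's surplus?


Step 1: Surplus = value - payment = 67 - 24 = 43
Step 2: IR is satisfied (surplus >= 0)

43


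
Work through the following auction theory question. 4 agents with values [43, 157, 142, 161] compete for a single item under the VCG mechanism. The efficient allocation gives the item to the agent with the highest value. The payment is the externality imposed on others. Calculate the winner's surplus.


Step 1: The winner is the agent with the highest value: agent 3 with value 161
Step 2: Values of other agents: [43, 157, 142]
Step 3: VCG payment = max of others' values = 157
Step 4: Surplus = 161 - 157 = 4

4


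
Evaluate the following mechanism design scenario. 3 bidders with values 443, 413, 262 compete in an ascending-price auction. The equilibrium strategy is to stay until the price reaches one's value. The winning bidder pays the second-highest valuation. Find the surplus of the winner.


Step 1: Identify the highest value: 443
Step 2: Identify the second-highest value: 413
Step 3: The final price = second-highest value = 413
Step 4: Surplus = 443 - 413 = 30

30


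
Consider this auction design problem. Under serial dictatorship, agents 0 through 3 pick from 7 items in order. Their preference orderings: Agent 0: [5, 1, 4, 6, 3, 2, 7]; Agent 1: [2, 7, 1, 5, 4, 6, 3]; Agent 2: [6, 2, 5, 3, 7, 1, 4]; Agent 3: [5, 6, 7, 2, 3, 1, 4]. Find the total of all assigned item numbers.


Step 1: Agent 0 picks item 5
Step 2: Agent 1 picks item 2
Step 3: Agent 2 picks item 6
Step 4: Agent 3 picks item 7
Step 5: Sum = 5 + 2 + 6 + 7 = 20

20


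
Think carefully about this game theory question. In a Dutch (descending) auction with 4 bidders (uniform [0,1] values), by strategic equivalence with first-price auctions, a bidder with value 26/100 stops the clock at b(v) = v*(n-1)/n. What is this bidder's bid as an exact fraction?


Step 1: Dutch auctions are strategically equivalent to first-price auctions
Step 2: The equilibrium bid is b(v) = v*(n-1)/n
Step 3: b = 13/50 * 3/4
Step 4: b = 39/200

39/200


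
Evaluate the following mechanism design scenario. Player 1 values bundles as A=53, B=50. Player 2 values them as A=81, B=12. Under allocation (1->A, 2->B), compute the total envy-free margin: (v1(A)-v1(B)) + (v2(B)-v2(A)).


Step 1: Player 1's margin = v1(A) - v1(B) = 53 - 50 = 3
Step 2: Player 2's margin = v2(B) - v2(A) = 12 - 81 = -69
Step 3: Total margin = 3 + -69 = -66

-66


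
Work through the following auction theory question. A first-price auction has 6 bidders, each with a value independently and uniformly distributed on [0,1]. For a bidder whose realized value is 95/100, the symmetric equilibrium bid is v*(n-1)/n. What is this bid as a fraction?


Step 1: The symmetric BNE bidding function is b(v) = v * (n-1) / n
Step 2: Substitute v = 19/20 and n = 6
Step 3: b = 19/20 * 5/6
Step 4: b = 19/24

19/24


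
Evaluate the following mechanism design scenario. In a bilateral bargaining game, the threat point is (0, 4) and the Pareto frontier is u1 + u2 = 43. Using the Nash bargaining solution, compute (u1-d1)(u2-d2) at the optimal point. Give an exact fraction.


Step 1: The Nash solution splits surplus symmetrically above the disagreement point
Step 2: u1 = (total + d1 - d2)/2 = (43 + 0 - 4)/2 = 39/2
Step 3: u2 = (total - d1 + d2)/2 = (43 - 0 + 4)/2 = 47/2
Step 4: Nash product = (39/2 - 0) * (47/2 - 4)
Step 5: = 39/2 * 39/2 = 1521/4

1521/4


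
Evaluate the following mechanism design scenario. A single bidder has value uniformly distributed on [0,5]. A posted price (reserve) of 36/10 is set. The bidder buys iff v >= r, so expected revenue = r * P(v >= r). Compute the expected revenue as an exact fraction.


Step 1: Posted price r = 18/5, value support [0,5]
Step 2: P(v >= r) = (5 - 18/5)/5 = 7/25
Step 3: Expected revenue = r * P(v >= r) = 18/5 * 7/25
Step 4: Revenue = 126/125

126/125


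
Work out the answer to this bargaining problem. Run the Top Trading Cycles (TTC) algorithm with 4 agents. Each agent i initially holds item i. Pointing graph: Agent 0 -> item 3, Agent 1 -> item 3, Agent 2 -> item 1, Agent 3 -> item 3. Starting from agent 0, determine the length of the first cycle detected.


Step 1: Trace the pointer graph from agent 0: 0 -> 3 -> 3
Step 2: A cycle is detected when we revisit agent 3
Step 3: The cycle is: 3 -> 3
Step 4: Cycle length = 1

1


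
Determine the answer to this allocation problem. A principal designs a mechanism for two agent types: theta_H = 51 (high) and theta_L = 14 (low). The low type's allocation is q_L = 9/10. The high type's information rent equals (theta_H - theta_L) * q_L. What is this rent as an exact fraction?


Step 1: theta_H - theta_L = 51 - 14 = 37
Step 2: Information rent = (theta_H - theta_L) * q_L
Step 3: = 37 * 9/10
Step 4: = 333/10

333/10


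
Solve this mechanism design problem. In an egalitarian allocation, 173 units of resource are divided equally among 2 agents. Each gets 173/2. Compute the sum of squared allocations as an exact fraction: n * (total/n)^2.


Step 1: Each agent's share = 173/2
Step 2: Square of each share = (173/2)^2 = 29929/4
Step 3: Sum of squares = 2 * 29929/4 = 29929/2

29929/2


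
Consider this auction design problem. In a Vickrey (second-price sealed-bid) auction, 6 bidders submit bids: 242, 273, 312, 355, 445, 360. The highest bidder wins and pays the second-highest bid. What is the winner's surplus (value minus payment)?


Step 1: Sort bids in descending order: 445, 360, 355, 312, 273, 242
Step 2: The winning bid is the highest: 445
Step 3: The payment equals the second-highest bid: 360
Step 4: Surplus = winner's bid - payment = 445 - 360 = 85

85


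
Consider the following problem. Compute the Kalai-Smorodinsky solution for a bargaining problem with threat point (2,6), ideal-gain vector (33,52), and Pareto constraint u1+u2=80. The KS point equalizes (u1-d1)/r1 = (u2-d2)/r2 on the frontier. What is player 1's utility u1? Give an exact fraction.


Step 1: At the KS point, (u1-d1)/r1 = (u2-d2)/r2 = t and u1+u2 = 80
Step 2: u1 = d1 + r1*t and u2 = d2 + r2*t, so (d1 + r1*t) + (d2 + r2*t) = 80
Step 3: t = (80 - 2 - 6)/(33 + 52) = 72/85
Step 4: u1 = d1 + r1*t = 2 + 33 * 72/85 = 2546/85
Step 5: (Check: u2 = d2 + r2*t = 4254/85; u1+u2 = 2546/85 + 4254/85 = 80, on the frontier.)

2546/85


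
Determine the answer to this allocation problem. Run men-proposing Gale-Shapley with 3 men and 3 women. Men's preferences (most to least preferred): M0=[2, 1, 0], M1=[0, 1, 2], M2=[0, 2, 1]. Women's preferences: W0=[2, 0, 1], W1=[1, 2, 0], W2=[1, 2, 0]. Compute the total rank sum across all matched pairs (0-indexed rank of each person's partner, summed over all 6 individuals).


Step 1: Run Gale-Shapley (men propose, women hold best offer):
  M0 proposes to W2; she accepts
  M1 proposes to W0; she accepts
  M2 proposes to W0; she switches from M1
  M1 proposes to W1; she accepts
Step 2: Final matching: W0-M2, W1-M1, W2-M0
Step 3: 0-indexed ranks (man's rank of his match, then woman's): 0 + 0 + 1 + 0 + 0 + 2
Step 4: Total rank sum = 3

3


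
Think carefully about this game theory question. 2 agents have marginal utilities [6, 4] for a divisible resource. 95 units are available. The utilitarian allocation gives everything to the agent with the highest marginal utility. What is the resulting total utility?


Step 1: The marginal utilities are [6, 4]
Step 2: The highest marginal utility is 6
Step 3: All 95 units go to that agent
Step 4: Total utility = 6 * 95 = 570

570


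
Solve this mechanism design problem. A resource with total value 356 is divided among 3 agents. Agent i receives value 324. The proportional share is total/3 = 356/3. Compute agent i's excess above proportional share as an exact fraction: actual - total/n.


Step 1: Proportional share = 356/3
Step 2: Agent's actual allocation = 324
Step 3: Excess = 324 - 356/3 = 616/3

616/3


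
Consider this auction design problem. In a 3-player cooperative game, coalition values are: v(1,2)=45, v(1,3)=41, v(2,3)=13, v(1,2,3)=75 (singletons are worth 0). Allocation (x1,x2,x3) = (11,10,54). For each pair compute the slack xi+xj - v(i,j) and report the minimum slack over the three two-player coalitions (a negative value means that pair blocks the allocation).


Step 1: Slack for coalition (1,2): x1+x2 - v12 = 21 - 45 = -24
Step 2: Slack for coalition (1,3): x1+x3 - v13 = 65 - 41 = 24
Step 3: Slack for coalition (2,3): x2+x3 - v23 = 64 - 13 = 51
Step 4: Minimum slack = min(-24, 24, 51) = -24, attained by (1,2); coalition (1,2) can block (slack < 0), so the allocation is not in the core

-24


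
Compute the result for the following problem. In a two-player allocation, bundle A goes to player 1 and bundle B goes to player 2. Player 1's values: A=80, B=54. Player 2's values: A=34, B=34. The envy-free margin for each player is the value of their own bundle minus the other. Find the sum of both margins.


Step 1: Player 1's margin = v1(A) - v1(B) = 80 - 54 = 26
Step 2: Player 2's margin = v2(B) - v2(A) = 34 - 34 = 0
Step 3: Total margin = 26 + 0 = 26

26


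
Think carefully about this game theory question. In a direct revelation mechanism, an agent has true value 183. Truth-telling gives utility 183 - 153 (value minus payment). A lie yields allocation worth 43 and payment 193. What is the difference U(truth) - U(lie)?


Step 1: U(truth) = value - payment = 183 - 153 = 30
Step 2: U(lie) = allocation - payment = 43 - 193 = -150
Step 3: IC gap = 30 - (-150) = 180

180


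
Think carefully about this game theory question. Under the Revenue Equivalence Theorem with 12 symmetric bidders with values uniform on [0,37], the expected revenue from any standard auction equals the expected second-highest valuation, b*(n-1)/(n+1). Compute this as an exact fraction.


Step 1: By Revenue Equivalence, expected revenue = b*(n-1)/(n+1)
Step 2: Substituting n = 12, b = 37
Step 3: Revenue = 37*(12-1)/(12+1) = 37*11/13
Step 4: Revenue = 407/13

407/13


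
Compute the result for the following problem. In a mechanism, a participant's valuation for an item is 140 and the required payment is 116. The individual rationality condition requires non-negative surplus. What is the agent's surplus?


Step 1: Surplus = value - payment = 140 - 116 = 24
Step 2: IR is satisfied (surplus >= 0)

24


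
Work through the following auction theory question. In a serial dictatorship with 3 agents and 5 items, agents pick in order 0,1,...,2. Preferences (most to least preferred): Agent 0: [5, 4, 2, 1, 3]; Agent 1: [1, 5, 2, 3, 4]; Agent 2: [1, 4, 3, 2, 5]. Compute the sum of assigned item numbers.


Step 1: Agent 0 picks item 5
Step 2: Agent 1 picks item 1
Step 3: Agent 2 picks item 4
Step 4: Sum = 5 + 1 + 4 = 10

10


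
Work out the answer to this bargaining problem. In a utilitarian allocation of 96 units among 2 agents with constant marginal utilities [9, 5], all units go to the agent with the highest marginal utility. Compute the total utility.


Step 1: The marginal utilities are [9, 5]
Step 2: The highest marginal utility is 9
Step 3: All 96 units go to that agent
Step 4: Total utility = 9 * 96 = 864

864


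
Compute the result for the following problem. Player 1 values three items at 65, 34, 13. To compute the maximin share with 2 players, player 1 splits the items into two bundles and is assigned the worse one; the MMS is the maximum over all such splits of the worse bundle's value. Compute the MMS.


Step 1: Item values = 65, 34, 13
Step 2: Enumerate all 2-bundle partitions and take the smaller bundle:
  Partition 1: {65} vs {34,13} -> bundles 65, 47; min = 47
  Partition 2: {34} vs {65,13} -> bundles 34, 78; min = 34
  Partition 3: {13} vs {65,34} -> bundles 13, 99; min = 13
Step 3: MMS = max(47, 34, 13) = 47

47


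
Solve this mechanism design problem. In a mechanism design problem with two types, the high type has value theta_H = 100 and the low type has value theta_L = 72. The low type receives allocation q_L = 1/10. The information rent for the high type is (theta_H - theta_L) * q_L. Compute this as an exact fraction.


Step 1: theta_H - theta_L = 100 - 72 = 28
Step 2: Information rent = (theta_H - theta_L) * q_L
Step 3: = 28 * 1/10
Step 4: = 14/5

14/5


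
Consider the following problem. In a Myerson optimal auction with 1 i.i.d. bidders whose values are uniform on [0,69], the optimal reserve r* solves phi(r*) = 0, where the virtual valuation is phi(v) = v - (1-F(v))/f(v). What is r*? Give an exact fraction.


Step 1: For U[0,69], F(v) = v/69 and f(v) = 1/69
Step 2: phi(v) = v - (1 - v/69)/(1/69) = v - (69 - v) = 2v - 69
Step 3: Set phi(r*) = 0: 2r* - 69 = 0
Step 4: r* = 69/2 (the number of bidders n = 1 does not enter)

69/2


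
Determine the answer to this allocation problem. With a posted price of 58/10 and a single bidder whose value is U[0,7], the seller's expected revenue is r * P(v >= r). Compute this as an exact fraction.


Step 1: Posted price r = 29/5, value support [0,7]
Step 2: P(v >= r) = (7 - 29/5)/7 = 6/35
Step 3: Expected revenue = r * P(v >= r) = 29/5 * 6/35
Step 4: Revenue = 174/175

174/175


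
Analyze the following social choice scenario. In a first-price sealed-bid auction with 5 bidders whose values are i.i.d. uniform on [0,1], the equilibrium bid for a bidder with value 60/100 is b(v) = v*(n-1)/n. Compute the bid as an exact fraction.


Step 1: The symmetric BNE bidding function is b(v) = v * (n-1) / n
Step 2: Substitute v = 3/5 and n = 5
Step 3: b = 3/5 * 4/5
Step 4: b = 12/25

12/25


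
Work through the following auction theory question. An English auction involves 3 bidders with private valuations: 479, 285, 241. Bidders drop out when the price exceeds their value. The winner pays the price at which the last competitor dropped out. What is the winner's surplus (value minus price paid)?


Step 1: Identify the highest value: 479
Step 2: Identify the second-highest value: 285
Step 3: The final price = second-highest value = 285
Step 4: Surplus = 479 - 285 = 194

194


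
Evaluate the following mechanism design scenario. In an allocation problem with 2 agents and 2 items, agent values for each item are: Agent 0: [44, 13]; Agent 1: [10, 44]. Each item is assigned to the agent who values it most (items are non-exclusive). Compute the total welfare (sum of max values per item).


Step 1: For each item, find the maximum value among all agents.
Step 2: Item 0 -> Agent 0 (value 44)
Step 3: Item 1 -> Agent 1 (value 44)
Step 4: Total welfare = 44 + 44 = 88

88


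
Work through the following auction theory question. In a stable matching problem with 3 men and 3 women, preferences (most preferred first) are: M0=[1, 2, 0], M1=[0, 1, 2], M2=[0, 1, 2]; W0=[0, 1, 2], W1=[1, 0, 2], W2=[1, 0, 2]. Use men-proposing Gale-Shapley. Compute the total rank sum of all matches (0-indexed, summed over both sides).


Step 1: Run Gale-Shapley (men propose, women hold best offer):
  M0 proposes to W1; she accepts
  M1 proposes to W0; she accepts
  M2 proposes to W0; rejected
  M2 proposes to W1; rejected
  M2 proposes to W2; she accepts
Step 2: Final matching: W0-M1, W1-M0, W2-M2
Step 3: 0-indexed ranks (man's rank of his match, then woman's): 0 + 1 + 0 + 1 + 2 + 2
Step 4: Total rank sum = 6

6


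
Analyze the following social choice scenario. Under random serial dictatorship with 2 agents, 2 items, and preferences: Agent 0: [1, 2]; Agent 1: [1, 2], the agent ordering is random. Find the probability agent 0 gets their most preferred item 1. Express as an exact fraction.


Step 1: Agent 0 wants item 1
Step 2: There are 2 possible orderings of agents
Step 3: In 1 orderings, agent 0 gets item 1
Step 4: Probability = 1/2

1/2


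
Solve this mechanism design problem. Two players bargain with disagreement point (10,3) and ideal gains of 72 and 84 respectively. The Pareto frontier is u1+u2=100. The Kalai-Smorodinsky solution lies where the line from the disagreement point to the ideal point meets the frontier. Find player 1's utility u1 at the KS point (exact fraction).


Step 1: At the KS point, (u1-d1)/r1 = (u2-d2)/r2 = t and u1+u2 = 100
Step 2: u1 = d1 + r1*t and u2 = d2 + r2*t, so (d1 + r1*t) + (d2 + r2*t) = 100
Step 3: t = (100 - 10 - 3)/(72 + 84) = 87/156 = 29/52
Step 4: u1 = d1 + r1*t = 10 + 72 * 29/52 = 652/13
Step 5: (Check: u2 = d2 + r2*t = 648/13; u1+u2 = 652/13 + 648/13 = 100, on the frontier.)

652/13


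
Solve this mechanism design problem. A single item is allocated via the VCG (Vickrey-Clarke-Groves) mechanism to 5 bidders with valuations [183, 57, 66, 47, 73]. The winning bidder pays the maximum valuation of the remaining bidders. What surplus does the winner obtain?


Step 1: The winner is the agent with the highest value: agent 0 with value 183
Step 2: Values of other agents: [57, 66, 47, 73]
Step 3: VCG payment = max of others' values = 73
Step 4: Surplus = 183 - 73 = 110

110


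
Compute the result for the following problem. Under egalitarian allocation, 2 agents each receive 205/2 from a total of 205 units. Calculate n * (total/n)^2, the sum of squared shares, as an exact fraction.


Step 1: Each agent's share = 205/2
Step 2: Square of each share = (205/2)^2 = 42025/4
Step 3: Sum of squares = 2 * 42025/4 = 42025/2

42025/2


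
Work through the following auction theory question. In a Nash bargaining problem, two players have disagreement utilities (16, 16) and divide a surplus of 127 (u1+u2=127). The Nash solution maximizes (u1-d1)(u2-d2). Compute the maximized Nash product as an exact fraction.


Step 1: The Nash solution splits surplus symmetrically above the disagreement point
Step 2: u1 = (total + d1 - d2)/2 = (127 + 16 - 16)/2 = 127/2
Step 3: u2 = (total - d1 + d2)/2 = (127 - 16 + 16)/2 = 127/2
Step 4: Nash product = (127/2 - 16) * (127/2 - 16)
Step 5: = 95/2 * 95/2 = 9025/4

9025/4


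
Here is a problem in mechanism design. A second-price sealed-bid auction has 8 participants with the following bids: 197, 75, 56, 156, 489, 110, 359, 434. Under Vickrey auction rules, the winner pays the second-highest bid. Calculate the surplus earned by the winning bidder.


Step 1: Sort bids in descending order: 489, 434, 359, 197, 156, 110, 75, 56
Step 2: The winning bid is the highest: 489
Step 3: The payment equals the second-highest bid: 434
Step 4: Surplus = winner's bid - payment = 489 - 434 = 55

55


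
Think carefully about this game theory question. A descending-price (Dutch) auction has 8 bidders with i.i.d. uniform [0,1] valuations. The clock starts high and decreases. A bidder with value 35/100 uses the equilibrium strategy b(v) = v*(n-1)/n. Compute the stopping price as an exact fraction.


Step 1: Dutch auctions are strategically equivalent to first-price auctions
Step 2: The equilibrium bid is b(v) = v*(n-1)/n
Step 3: b = 7/20 * 7/8
Step 4: b = 49/160

49/160


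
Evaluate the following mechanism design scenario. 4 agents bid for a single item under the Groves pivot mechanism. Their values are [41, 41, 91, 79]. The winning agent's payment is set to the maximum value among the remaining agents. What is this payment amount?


Step 1: The efficient winner is agent 2 with value 91
Step 2: Other agents' values: [41, 41, 79]
Step 3: Pivot payment = max(others) = 79
Step 4: The winner pays 79

79


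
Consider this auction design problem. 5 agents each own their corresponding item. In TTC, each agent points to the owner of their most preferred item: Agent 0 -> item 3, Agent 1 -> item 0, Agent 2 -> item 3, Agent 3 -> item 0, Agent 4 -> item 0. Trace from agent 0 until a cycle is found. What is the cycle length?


Step 1: Trace the pointer graph from agent 0: 0 -> 3 -> 0
Step 2: A cycle is detected when we revisit agent 0
Step 3: The cycle is: 0 -> 3 -> 0
Step 4: Cycle length = 2

2


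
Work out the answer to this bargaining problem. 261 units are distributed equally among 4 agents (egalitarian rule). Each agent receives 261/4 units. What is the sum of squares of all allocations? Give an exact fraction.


Step 1: Each agent's share = 261/4
Step 2: Square of each share = (261/4)^2 = 68121/16
Step 3: Sum of squares = 4 * 68121/16 = 68121/4

68121/4


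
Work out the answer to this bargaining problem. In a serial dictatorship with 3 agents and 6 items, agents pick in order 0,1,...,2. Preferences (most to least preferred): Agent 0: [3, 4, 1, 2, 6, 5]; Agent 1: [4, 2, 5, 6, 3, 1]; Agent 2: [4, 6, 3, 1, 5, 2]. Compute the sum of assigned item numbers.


Step 1: Agent 0 picks item 3
Step 2: Agent 1 picks item 4
Step 3: Agent 2 picks item 6
Step 4: Sum = 3 + 4 + 6 = 13

13


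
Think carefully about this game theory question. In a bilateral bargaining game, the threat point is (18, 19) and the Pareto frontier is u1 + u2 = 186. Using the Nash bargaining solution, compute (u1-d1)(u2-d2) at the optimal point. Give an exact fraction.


Step 1: The Nash solution splits surplus symmetrically above the disagreement point
Step 2: u1 = (total + d1 - d2)/2 = (186 + 18 - 19)/2 = 185/2
Step 3: u2 = (total - d1 + d2)/2 = (186 - 18 + 19)/2 = 187/2
Step 4: Nash product = (185/2 - 18) * (187/2 - 19)
Step 5: = 149/2 * 149/2 = 22201/4

22201/4


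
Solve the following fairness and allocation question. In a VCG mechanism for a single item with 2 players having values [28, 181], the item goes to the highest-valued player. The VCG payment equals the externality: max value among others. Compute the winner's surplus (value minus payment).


Step 1: The winner is the agent with the highest value: agent 1 with value 181
Step 2: Values of other agents: [28]
Step 3: VCG payment = max of others' values = 28
Step 4: Surplus = 181 - 28 = 153

153
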